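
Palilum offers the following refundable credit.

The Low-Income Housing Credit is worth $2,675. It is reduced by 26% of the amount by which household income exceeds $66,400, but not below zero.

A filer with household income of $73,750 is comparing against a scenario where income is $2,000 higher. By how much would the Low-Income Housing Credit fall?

$520

At $73,750 — 26% of the $7,350 excess over $66,400 is $1,911; credit = $2,675 − $1,911 = $764.
At $75,750 — 26% of the $9,350 excess over $66,400 is $2,431; credit = $2,675 − $2,431 = $244.
Lost: $764 − $244 = $520.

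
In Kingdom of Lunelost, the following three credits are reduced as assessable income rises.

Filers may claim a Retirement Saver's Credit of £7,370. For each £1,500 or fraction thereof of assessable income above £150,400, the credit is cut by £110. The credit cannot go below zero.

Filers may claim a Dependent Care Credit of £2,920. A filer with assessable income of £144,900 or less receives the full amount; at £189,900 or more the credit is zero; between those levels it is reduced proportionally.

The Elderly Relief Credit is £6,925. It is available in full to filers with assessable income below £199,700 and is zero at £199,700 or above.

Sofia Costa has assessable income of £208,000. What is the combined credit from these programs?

Retirement Saver's Credit: income exceeds £150,400 by £57,600, which is 39 full-or-partial £1,500 increments; reduction = 39 × £110 = £4,290, leaving £3,080.
Dependent Care Credit: £208,000 is at or above £189,900, so the credit is £0.
Elderly Relief Credit: £208,000 meets or exceeds the £199,700 cutoff, so the credit is £0.
Total: £3,080 + £0 + £0 = £3,080.

£3,080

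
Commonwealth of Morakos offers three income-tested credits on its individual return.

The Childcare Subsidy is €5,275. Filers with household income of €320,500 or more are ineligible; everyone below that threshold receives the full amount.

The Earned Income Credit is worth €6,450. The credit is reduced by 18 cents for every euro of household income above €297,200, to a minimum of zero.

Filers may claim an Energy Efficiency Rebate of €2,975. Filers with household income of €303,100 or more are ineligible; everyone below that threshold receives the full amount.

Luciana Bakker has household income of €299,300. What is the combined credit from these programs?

€14,322

Childcare Subsidy: €299,300 is below the €320,500 cutoff, so the full €5,275 applies.
Earned Income Credit: 18% of the €2,100 excess over €297,200 is €378; credit = €6,450 − €378 = €6,072.
Energy Efficiency Rebate: €299,300 is below the €303,100 cutoff, so the full €2,975 applies.
Total: €5,275 + €6,072 + €2,975 = €14,322.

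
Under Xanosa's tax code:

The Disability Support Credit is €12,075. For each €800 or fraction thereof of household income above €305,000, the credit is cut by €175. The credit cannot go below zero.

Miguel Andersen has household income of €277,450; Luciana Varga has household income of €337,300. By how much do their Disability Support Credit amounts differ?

Miguel (€277,450): Disability Support Credit: €277,450 is at or below the €305,000 threshold, so the full €12,075 applies.
Luciana (€337,300): Disability Support Credit: income exceeds €305,000 by €32,300, which is 41 full-or-partial €800 increments; reduction = 41 × €175 = €7,175, leaving €4,900.
Difference: |€12,075 − €4,900| = €7,175.

€7,175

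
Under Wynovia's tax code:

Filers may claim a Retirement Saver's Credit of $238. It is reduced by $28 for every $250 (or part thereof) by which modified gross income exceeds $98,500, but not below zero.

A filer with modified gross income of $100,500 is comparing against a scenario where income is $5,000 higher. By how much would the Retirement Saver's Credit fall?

At $100,500 — income exceeds $98,500 by $2,000, which is 8 full-or-partial $250 increments; reduction = 8 × $28 = $224, leaving $14.
At $105,500 — income exceeds $98,500 by $7,000 → 28 increments × $28 = $784 ≥ base, so the credit is $0.
Lost: $14 − $0 = $14.

$14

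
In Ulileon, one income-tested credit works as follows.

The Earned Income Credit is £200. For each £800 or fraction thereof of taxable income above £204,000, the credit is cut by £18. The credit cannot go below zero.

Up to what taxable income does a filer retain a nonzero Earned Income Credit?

After 11 increments the reduction is 11 × £18 = £198, leaving £2; one more increment wipes it out. Increment 11 ends at excess 11 × £800 = £8,800, so the highest qualifying income is £204,000 + £8,800 = £212,800.

£212,800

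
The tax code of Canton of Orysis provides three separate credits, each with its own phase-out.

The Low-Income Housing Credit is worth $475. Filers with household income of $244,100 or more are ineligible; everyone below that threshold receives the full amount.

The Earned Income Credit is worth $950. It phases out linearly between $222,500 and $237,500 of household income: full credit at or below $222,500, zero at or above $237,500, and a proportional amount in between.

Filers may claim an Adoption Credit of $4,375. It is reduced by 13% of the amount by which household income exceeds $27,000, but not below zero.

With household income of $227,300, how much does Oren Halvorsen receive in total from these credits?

$1,121

Low-Income Housing Credit: $227,300 is below the $244,100 cutoff, so the full $475 applies.
Earned Income Credit: $227,300 is $4,800 into a $15,000 phase-out range, leaving 10,200/15,000 of the credit: $950 × 10,200/15,000 = $646.
Adoption Credit: 13% of the $200,300 excess over $27,000 is $26,039 ≥ base, so the credit is $0.
Total: $475 + $646 + $0 = $1,121.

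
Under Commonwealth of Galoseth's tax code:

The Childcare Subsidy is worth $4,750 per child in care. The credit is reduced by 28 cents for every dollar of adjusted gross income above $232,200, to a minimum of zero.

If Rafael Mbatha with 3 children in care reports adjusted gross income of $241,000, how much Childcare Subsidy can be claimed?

Childcare Subsidy: base = 3 × $4,750 = $14,250. 28% of the $8,800 excess over $232,200 is $2,464; credit = $14,250 − $2,464 = $11,786.

$11,786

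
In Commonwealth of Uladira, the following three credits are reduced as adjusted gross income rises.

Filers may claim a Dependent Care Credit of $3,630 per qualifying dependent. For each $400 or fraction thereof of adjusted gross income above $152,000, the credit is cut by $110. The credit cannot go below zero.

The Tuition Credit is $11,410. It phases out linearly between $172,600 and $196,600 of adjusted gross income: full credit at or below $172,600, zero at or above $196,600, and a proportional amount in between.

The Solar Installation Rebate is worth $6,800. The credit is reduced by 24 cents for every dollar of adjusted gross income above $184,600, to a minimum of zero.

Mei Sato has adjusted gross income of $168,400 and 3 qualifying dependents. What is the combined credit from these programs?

$24,590

Dependent Care Credit: base = 3 × $3,630 = $10,890. income exceeds $152,000 by $16,400, which is 41 full-or-partial $400 increments; reduction = 41 × $110 = $4,510, leaving $6,380.
Tuition Credit: $168,400 is at or below the $172,600 threshold, so the full $11,410 applies.
Solar Installation Rebate: $168,400 is at or below the $184,600 threshold, so the full $6,800 applies.
Total: $6,380 + $11,410 + $6,800 = $24,590.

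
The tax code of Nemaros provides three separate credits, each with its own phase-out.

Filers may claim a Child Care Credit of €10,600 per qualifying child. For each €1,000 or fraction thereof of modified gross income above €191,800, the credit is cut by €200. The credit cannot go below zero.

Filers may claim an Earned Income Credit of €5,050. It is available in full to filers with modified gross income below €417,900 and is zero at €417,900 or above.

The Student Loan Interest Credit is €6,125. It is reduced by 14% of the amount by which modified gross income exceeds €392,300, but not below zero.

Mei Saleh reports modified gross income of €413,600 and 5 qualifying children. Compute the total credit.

€16,793

Child Care Credit: base = 5 × €10,600 = €53,000. income exceeds €191,800 by €221,800, which is 222 full-or-partial €1,000 increments; reduction = 222 × €200 = €44,400, leaving €8,600.
Earned Income Credit: €413,600 is below the €417,900 cutoff, so the full €5,050 applies.
Student Loan Interest Credit: 14% of the €21,300 excess over €392,300 is €2,982; credit = €6,125 − €2,982 = €3,143.
Total: €8,600 + €5,050 + €3,143 = €16,793.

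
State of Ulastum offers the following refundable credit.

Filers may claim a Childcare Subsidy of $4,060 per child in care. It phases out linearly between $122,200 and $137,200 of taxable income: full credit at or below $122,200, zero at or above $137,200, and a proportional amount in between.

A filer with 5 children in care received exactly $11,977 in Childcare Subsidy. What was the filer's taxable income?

Full credit = 5 × $4,060 = $20,300.
$11,977 is 11,977/20,300 of the full $20,300, so 8,323/20,300 of the $15,000 range has been used: income = $122,200 + $15,000 × 8,323/20,300 = $128,350.

$128,350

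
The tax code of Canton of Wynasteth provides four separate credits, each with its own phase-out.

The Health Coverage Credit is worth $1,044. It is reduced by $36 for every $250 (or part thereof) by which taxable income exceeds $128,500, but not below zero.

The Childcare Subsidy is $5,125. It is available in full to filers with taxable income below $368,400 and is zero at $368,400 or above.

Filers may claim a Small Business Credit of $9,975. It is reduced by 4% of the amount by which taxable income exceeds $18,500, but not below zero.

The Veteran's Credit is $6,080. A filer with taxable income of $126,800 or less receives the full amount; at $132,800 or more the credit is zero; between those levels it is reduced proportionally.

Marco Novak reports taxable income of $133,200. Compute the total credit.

$10,872

Health Coverage Credit: income exceeds $128,500 by $4,700, which is 19 full-or-partial $250 increments; reduction = 19 × $36 = $684, leaving $360.
Childcare Subsidy: $133,200 is below the $368,400 cutoff, so the full $5,125 applies.
Small Business Credit: 4% of the $114,700 excess over $18,500 is $4,588; credit = $9,975 − $4,588 = $5,387.
Veteran's Credit: $133,200 is at or above $132,800, so the credit is $0.
Total: $360 + $5,125 + $5,387 + $0 = $10,872.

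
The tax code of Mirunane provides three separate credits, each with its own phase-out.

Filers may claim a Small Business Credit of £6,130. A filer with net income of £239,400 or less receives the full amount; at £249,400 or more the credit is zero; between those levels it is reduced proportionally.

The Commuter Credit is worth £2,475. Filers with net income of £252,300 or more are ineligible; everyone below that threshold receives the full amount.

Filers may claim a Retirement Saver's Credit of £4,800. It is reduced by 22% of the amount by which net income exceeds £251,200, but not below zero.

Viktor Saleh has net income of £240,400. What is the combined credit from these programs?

£12,792

Small Business Credit: £240,400 is £1,000 into a £10,000 phase-out range, leaving 9,000/10,000 of the credit: £6,130 × 9,000/10,000 = £5,517.
Commuter Credit: £240,400 is below the £252,300 cutoff, so the full £2,475 applies.
Retirement Saver's Credit: £240,400 is at or below the £251,200 threshold, so the full £4,800 applies.
Total: £5,517 + £2,475 + £4,800 = £12,792.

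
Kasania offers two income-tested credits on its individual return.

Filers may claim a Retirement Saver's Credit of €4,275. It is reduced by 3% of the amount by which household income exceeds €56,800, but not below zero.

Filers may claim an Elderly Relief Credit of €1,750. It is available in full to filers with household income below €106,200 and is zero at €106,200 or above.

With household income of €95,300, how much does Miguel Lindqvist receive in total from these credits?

Retirement Saver's Credit: 3% of the €38,500 excess over €56,800 is €1,155; credit = €4,275 − €1,155 = €3,120.
Elderly Relief Credit: €95,300 is below the €106,200 cutoff, so the full €1,750 applies.
Total: €3,120 + €1,750 = €4,870.

€4,870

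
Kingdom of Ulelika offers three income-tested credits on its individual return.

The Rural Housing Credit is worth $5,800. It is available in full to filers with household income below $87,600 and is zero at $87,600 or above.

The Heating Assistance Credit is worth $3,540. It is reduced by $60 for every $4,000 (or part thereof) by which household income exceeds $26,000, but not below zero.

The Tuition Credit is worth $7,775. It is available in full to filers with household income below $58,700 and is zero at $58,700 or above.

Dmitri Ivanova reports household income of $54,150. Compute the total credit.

$16,635

Rural Housing Credit: $54,150 is below the $87,600 cutoff, so the full $5,800 applies.
Heating Assistance Credit: income exceeds $26,000 by $28,150, which is 8 full-or-partial $4,000 increments; reduction = 8 × $60 = $480, leaving $3,060.
Tuition Credit: $54,150 is below the $58,700 cutoff, so the full $7,775 applies.
Total: $5,800 + $3,060 + $7,775 = $16,635.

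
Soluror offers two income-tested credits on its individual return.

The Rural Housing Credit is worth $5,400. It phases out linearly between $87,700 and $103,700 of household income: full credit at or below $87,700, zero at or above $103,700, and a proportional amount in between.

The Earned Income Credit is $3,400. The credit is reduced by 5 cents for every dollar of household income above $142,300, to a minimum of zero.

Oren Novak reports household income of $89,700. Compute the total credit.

$8,125

Rural Housing Credit: $89,700 is $2,000 into a $16,000 phase-out range, leaving 14,000/16,000 of the credit: $5,400 × 14,000/16,000 = $4,725.
Earned Income Credit: $89,700 is at or below the $142,300 threshold, so the full $3,400 applies.
Total: $4,725 + $3,400 = $8,125.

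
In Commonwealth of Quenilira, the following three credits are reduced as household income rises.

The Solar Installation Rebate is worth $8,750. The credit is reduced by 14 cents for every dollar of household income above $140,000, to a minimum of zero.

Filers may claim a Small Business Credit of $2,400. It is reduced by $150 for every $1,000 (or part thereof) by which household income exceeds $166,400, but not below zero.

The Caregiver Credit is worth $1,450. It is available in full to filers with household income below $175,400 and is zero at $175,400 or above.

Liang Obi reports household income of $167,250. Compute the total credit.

$8,635

Solar Installation Rebate: 14% of the $27,250 excess over $140,000 is $3,815; credit = $8,750 − $3,815 = $4,935.
Small Business Credit: income exceeds $166,400 by $850, which is 1 full-or-partial $1,000 increment; reduction = 1 × $150 = $150, leaving $2,250.
Caregiver Credit: $167,250 is below the $175,400 cutoff, so the full $1,450 applies.
Total: $4,935 + $2,250 + $1,450 = $8,635.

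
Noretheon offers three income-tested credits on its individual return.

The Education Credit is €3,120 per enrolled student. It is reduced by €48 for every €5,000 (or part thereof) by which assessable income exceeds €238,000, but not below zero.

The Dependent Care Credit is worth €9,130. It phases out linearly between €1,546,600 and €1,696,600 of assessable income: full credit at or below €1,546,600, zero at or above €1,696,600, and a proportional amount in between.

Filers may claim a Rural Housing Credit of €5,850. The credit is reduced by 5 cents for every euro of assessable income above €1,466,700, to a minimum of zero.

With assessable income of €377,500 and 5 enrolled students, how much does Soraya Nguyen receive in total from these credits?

Education Credit: base = 5 × €3,120 = €15,600. income exceeds €238,000 by €139,500, which is 28 full-or-partial €5,000 increments; reduction = 28 × €48 = €1,344, leaving €14,256.
Dependent Care Credit: €377,500 is at or below the €1,546,600 threshold, so the full €9,130 applies.
Rural Housing Credit: €377,500 is at or below the €1,466,700 threshold, so the full €5,850 applies.
Total: €14,256 + €9,130 + €5,850 = €29,236.

€29,236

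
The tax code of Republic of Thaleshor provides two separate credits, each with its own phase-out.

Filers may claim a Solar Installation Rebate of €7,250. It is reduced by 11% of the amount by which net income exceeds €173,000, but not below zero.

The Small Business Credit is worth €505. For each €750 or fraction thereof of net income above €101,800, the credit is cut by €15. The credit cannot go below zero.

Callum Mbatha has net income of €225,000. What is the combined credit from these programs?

€1,530

Solar Installation Rebate: 11% of the €52,000 excess over €173,000 is €5,720; credit = €7,250 − €5,720 = €1,530.
Small Business Credit: income exceeds €101,800 by €123,200 → 165 increments × €15 = €2,475 ≥ base, so the credit is €0.
Total: €1,530 + €0 = €1,530.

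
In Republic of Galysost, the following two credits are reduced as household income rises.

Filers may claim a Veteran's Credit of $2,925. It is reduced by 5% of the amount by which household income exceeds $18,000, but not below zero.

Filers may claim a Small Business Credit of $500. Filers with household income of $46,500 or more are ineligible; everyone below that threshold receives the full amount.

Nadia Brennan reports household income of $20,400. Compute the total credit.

Veteran's Credit: 5% of the $2,400 excess over $18,000 is $120; credit = $2,925 − $120 = $2,805.
Small Business Credit: $20,400 is below the $46,500 cutoff, so the full $500 applies.
Total: $2,805 + $500 = $3,305.

$3,305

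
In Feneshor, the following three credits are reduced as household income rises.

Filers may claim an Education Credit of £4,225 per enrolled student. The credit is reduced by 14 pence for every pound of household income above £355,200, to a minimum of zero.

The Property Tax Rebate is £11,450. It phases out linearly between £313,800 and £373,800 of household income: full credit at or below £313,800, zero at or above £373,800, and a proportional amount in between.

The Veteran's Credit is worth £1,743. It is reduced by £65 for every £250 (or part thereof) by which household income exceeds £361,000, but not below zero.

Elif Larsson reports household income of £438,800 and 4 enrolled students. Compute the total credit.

£5,196

Education Credit: base = 4 × £4,225 = £16,900. 14% of the £83,600 excess over £355,200 is £11,704; credit = £16,900 − £11,704 = £5,196.
Property Tax Rebate: £438,800 is at or above £373,800, so the credit is £0.
Veteran's Credit: income exceeds £361,000 by £77,800 → 312 increments × £65 = £20,280 ≥ base, so the credit is £0.
Total: £5,196 + £0 + £0 = £5,196.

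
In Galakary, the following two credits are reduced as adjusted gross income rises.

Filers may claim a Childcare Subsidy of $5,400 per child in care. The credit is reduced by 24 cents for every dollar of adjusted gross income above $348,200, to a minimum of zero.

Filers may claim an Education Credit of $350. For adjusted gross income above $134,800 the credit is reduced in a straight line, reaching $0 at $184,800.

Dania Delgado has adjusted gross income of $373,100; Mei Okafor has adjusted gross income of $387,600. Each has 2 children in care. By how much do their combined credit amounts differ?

Dania ($373,100): Childcare Subsidy: base = 2 × $5,400 = $10,800. 24% of the $24,900 excess over $348,200 is $5,976; credit = $10,800 − $5,976 = $4,824. Education Credit: $373,100 is at or above $184,800, so the credit is $0. total $4,824 + $0 = $4,824
Mei ($387,600): Childcare Subsidy: base = 2 × $5,400 = $10,800. 24% of the $39,400 excess over $348,200 is $9,456; credit = $10,800 − $9,456 = $1,344. Education Credit: $387,600 is at or above $184,800, so the credit is $0. total $1,344 + $0 = $1,344
Difference: |$4,824 − $1,344| = $3,480.

$3,480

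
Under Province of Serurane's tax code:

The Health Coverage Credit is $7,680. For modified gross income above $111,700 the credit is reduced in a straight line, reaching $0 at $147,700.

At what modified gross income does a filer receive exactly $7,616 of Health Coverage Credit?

$7,616 is 7,616/7,680 of the full $7,680, so 64/7,680 of the $36,000 range has been used: income = $111,700 + $36,000 × 64/7,680 = $112,000.

$112,000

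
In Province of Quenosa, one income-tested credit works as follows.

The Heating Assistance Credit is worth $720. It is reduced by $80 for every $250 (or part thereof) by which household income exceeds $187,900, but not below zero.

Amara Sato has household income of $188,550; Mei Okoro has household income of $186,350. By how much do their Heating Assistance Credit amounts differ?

$240

Amara ($188,550): Heating Assistance Credit: income exceeds $187,900 by $650, which is 3 full-or-partial $250 increments; reduction = 3 × $80 = $240, leaving $480.
Mei ($186,350): Heating Assistance Credit: $186,350 is at or below the $187,900 threshold, so the full $720 applies.
Difference: |$480 − $720| = $240.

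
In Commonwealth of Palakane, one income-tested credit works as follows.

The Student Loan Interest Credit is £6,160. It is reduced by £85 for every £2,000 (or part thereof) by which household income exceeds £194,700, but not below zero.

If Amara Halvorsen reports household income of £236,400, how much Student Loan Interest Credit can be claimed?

£4,375

Student Loan Interest Credit: income exceeds £194,700 by £41,700, which is 21 full-or-partial £2,000 increments; reduction = 21 × £85 = £1,785, leaving £4,375.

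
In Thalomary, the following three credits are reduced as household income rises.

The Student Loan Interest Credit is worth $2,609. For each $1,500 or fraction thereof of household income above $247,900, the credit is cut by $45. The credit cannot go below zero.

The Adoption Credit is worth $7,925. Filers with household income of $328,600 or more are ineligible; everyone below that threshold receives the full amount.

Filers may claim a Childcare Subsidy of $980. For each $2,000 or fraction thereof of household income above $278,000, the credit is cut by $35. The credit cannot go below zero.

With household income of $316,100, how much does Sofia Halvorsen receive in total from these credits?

$8,744

Student Loan Interest Credit: income exceeds $247,900 by $68,200, which is 46 full-or-partial $1,500 increments; reduction = 46 × $45 = $2,070, leaving $539.
Adoption Credit: $316,100 is below the $328,600 cutoff, so the full $7,925 applies.
Childcare Subsidy: income exceeds $278,000 by $38,100, which is 20 full-or-partial $2,000 increments; reduction = 20 × $35 = $700, leaving $280.
Total: $539 + $7,925 + $280 = $8,744.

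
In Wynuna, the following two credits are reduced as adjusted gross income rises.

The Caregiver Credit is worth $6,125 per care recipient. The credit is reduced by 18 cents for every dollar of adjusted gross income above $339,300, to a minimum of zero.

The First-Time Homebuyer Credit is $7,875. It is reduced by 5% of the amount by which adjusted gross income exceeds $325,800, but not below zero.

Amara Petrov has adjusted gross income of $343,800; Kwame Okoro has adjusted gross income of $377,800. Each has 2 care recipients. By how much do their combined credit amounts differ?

Amara ($343,800): Caregiver Credit: base = 2 × $6,125 = $12,250. 18% of the $4,500 excess over $339,300 is $810; credit = $12,250 − $810 = $11,440. First-Time Homebuyer Credit: 5% of the $18,000 excess over $325,800 is $900; credit = $7,875 − $900 = $6,975. total $11,440 + $6,975 = $18,415
Kwame ($377,800): Caregiver Credit: base = 2 × $6,125 = $12,250. 18% of the $38,500 excess over $339,300 is $6,930; credit = $12,250 − $6,930 = $5,320. First-Time Homebuyer Credit: 5% of the $52,000 excess over $325,800 is $2,600; credit = $7,875 − $2,600 = $5,275. total $5,320 + $5,275 = $10,595
Difference: |$18,415 − $10,595| = $7,820.

$7,820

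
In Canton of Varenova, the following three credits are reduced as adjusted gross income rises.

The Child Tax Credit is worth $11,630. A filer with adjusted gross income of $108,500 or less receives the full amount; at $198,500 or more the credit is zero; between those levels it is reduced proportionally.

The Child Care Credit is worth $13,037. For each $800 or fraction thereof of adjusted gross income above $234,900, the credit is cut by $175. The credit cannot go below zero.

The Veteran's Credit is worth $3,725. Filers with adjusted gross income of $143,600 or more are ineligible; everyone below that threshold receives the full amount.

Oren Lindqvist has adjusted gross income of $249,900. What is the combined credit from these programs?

$9,712

Child Tax Credit: $249,900 is at or above $198,500, so the credit is $0.
Child Care Credit: income exceeds $234,900 by $15,000, which is 19 full-or-partial $800 increments; reduction = 19 × $175 = $3,325, leaving $9,712.
Veteran's Credit: $249,900 meets or exceeds the $143,600 cutoff, so the credit is $0.
Total: $0 + $9,712 + $0 = $9,712.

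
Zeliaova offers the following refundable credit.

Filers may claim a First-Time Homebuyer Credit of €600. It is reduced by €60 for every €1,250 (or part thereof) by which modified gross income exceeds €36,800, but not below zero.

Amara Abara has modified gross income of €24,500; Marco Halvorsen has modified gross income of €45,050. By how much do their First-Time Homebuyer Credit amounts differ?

€420

Amara (€24,500): First-Time Homebuyer Credit: €24,500 is at or below the €36,800 threshold, so the full €600 applies.
Marco (€45,050): First-Time Homebuyer Credit: income exceeds €36,800 by €8,250, which is 7 full-or-partial €1,250 increments; reduction = 7 × €60 = €420, leaving €180.
Difference: |€600 − €180| = €420.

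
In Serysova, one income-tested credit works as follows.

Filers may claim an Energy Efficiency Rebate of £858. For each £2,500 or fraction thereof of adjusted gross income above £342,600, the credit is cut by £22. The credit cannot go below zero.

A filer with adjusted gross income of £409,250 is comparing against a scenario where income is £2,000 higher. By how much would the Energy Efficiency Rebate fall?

£22

At £409,250 — income exceeds £342,600 by £66,650, which is 27 full-or-partial £2,500 increments; reduction = 27 × £22 = £594, leaving £264.
At £411,250 — income exceeds £342,600 by £68,650, which is 28 full-or-partial £2,500 increments; reduction = 28 × £22 = £616, leaving £242.
Lost: £264 − £242 = £22.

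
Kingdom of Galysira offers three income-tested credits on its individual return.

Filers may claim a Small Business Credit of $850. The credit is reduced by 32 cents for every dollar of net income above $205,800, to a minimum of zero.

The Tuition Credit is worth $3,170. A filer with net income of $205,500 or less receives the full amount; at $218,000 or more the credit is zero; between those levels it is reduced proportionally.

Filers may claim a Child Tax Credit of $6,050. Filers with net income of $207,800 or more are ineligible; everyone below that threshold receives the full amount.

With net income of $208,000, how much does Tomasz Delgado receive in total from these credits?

$2,682

Small Business Credit: 32% of the $2,200 excess over $205,800 is $704; credit = $850 − $704 = $146.
Tuition Credit: $208,000 is $2,500 into a $12,500 phase-out range, leaving 10,000/12,500 of the credit: $3,170 × 10,000/12,500 = $2,536.
Child Tax Credit: $208,000 meets or exceeds the $207,800 cutoff, so the credit is $0.
Total: $146 + $2,536 + $0 = $2,682.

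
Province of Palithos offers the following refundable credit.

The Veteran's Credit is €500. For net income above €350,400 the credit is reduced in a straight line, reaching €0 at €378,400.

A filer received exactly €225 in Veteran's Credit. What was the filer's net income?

€365,800

€225 is 225/500 of the full €500, so 275/500 of the €28,000 range has been used: income = €350,400 + €28,000 × 275/500 = €365,800.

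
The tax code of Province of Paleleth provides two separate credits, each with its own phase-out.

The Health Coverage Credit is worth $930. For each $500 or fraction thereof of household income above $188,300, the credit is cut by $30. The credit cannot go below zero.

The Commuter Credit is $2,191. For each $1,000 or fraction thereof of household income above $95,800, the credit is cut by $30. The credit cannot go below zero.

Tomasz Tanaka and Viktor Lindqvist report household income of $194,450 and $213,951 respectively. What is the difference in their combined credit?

Tomasz ($194,450): Health Coverage Credit: income exceeds $188,300 by $6,150, which is 13 full-or-partial $500 increments; reduction = 13 × $30 = $390, leaving $540. Commuter Credit: income exceeds $95,800 by $98,650 → 99 increments × $30 = $2,970 ≥ base, so the credit is $0. total $540 + $0 = $540
Viktor ($213,951): Health Coverage Credit: income exceeds $188,300 by $25,651 → 52 increments × $30 = $1,560 ≥ base, so the credit is $0. Commuter Credit: income exceeds $95,800 by $118,151 → 119 increments × $30 = $3,570 ≥ base, so the credit is $0. total $0 + $0 = $0
Difference: |$540 − $0| = $540.

$540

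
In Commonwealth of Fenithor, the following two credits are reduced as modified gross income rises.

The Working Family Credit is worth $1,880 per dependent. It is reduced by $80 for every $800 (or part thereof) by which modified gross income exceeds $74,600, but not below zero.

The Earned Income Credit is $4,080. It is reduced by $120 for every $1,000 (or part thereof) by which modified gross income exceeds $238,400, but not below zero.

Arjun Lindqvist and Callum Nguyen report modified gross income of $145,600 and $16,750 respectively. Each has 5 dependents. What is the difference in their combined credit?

Arjun ($145,600): Working Family Credit: base = 5 × $1,880 = $9,400. income exceeds $74,600 by $71,000, which is 89 full-or-partial $800 increments; reduction = 89 × $80 = $7,120, leaving $2,280. Earned Income Credit: $145,600 is at or below the $238,400 threshold, so the full $4,080 applies. total $2,280 + $4,080 = $6,360
Callum ($16,750): Working Family Credit: base = 5 × $1,880 = $9,400. $16,750 is at or below the $74,600 threshold, so the full $9,400 applies. Earned Income Credit: $16,750 is at or below the $238,400 threshold, so the full $4,080 applies. total $9,400 + $4,080 = $13,480
Difference: |$6,360 − $13,480| = $7,120.

$7,120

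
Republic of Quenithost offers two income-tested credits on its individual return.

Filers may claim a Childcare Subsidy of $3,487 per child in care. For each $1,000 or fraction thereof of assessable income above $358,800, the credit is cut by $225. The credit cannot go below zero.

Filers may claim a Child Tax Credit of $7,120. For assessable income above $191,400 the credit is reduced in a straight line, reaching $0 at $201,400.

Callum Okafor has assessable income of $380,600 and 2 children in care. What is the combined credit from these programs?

$2,024

Childcare Subsidy: base = 2 × $3,487 = $6,974. income exceeds $358,800 by $21,800, which is 22 full-or-partial $1,000 increments; reduction = 22 × $225 = $4,950, leaving $2,024.
Child Tax Credit: $380,600 is at or above $201,400, so the credit is $0.
Total: $2,024 + $0 = $2,024.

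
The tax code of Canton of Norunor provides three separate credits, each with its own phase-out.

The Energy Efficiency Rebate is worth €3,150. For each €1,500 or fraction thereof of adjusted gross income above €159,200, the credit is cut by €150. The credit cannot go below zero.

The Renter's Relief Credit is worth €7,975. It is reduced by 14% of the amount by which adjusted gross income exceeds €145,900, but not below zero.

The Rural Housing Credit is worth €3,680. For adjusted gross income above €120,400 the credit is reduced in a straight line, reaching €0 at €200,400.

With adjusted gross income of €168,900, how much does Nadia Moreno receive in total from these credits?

€8,304

Energy Efficiency Rebate: income exceeds €159,200 by €9,700, which is 7 full-or-partial €1,500 increments; reduction = 7 × €150 = €1,050, leaving €2,100.
Renter's Relief Credit: 14% of the €23,000 excess over €145,900 is €3,220; credit = €7,975 − €3,220 = €4,755.
Rural Housing Credit: €168,900 is €48,500 into a €80,000 phase-out range, leaving 31,500/80,000 of the credit: €3,680 × 31,500/80,000 = €1,449.
Total: €2,100 + €4,755 + €1,449 = €8,304.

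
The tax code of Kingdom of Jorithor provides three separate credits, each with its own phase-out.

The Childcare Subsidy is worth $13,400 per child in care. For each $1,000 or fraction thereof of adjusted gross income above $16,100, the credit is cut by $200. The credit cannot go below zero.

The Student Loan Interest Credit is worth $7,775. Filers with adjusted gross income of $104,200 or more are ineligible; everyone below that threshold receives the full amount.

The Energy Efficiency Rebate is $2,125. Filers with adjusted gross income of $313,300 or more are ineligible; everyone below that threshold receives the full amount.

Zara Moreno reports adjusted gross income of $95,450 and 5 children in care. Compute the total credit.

Childcare Subsidy: base = 5 × $13,400 = $67,000. income exceeds $16,100 by $79,350, which is 80 full-or-partial $1,000 increments; reduction = 80 × $200 = $16,000, leaving $51,000.
Student Loan Interest Credit: $95,450 is below the $104,200 cutoff, so the full $7,775 applies.
Energy Efficiency Rebate: $95,450 is below the $313,300 cutoff, so the full $2,125 applies.
Total: $51,000 + $7,775 + $2,125 = $60,900.

$60,900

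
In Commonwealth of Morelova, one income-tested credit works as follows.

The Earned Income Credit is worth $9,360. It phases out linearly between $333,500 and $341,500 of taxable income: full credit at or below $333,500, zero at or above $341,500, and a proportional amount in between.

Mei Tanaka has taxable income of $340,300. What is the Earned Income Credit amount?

$1,404

Earned Income Credit: $340,300 is $6,800 into a $8,000 phase-out range, leaving 1,200/8,000 of the credit: $9,360 × 1,200/8,000 = $1,404.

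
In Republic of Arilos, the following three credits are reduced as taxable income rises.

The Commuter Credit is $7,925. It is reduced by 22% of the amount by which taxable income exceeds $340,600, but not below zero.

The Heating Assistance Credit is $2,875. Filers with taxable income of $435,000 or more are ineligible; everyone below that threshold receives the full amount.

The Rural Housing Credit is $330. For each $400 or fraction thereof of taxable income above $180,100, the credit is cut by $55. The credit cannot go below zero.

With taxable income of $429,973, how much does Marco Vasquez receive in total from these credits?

Commuter Credit: 22% of the $89,373 excess over $340,600 is $19,662.06 ≥ base, so the credit is $0.
Heating Assistance Credit: $429,973 is below the $435,000 cutoff, so the full $2,875 applies.
Rural Housing Credit: income exceeds $180,100 by $249,873 → 625 increments × $55 = $34,375 ≥ base, so the credit is $0.
Total: $0 + $2,875 + $0 = $2,875.

$2,875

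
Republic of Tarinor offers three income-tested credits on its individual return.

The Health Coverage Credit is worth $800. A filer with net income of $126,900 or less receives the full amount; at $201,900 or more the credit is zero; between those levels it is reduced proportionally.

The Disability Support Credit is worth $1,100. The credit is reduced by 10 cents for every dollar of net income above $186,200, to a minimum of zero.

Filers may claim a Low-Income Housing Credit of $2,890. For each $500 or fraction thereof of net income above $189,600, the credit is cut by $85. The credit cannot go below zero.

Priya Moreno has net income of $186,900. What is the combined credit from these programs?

Health Coverage Credit: $186,900 is $60,000 into a $75,000 phase-out range, leaving 15,000/75,000 of the credit: $800 × 15,000/75,000 = $160.
Disability Support Credit: 10% of the $700 excess over $186,200 is $70; credit = $1,100 − $70 = $1,030.
Low-Income Housing Credit: $186,900 is at or below the $189,600 threshold, so the full $2,890 applies.
Total: $160 + $1,030 + $2,890 = $4,080.

$4,080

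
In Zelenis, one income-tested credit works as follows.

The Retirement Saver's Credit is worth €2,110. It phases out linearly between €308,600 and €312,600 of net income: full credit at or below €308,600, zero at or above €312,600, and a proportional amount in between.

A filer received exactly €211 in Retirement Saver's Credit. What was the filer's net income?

€211 is 211/2,110 of the full €2,110, so 1,899/2,110 of the €4,000 range has been used: income = €308,600 + €4,000 × 1,899/2,110 = €312,200.

€312,200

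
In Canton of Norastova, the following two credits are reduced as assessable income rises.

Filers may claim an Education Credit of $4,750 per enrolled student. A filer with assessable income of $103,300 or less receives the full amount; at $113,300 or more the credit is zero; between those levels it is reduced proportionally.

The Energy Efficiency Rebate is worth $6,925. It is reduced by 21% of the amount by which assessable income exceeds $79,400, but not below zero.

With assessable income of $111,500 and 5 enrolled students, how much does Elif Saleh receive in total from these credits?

$4,459

Education Credit: base = 5 × $4,750 = $23,750. $111,500 is $8,200 into a $10,000 phase-out range, leaving 1,800/10,000 of the credit: $23,750 × 1,800/10,000 = $4,275.
Energy Efficiency Rebate: 21% of the $32,100 excess over $79,400 is $6,741; credit = $6,925 − $6,741 = $184.
Total: $4,275 + $184 = $4,459.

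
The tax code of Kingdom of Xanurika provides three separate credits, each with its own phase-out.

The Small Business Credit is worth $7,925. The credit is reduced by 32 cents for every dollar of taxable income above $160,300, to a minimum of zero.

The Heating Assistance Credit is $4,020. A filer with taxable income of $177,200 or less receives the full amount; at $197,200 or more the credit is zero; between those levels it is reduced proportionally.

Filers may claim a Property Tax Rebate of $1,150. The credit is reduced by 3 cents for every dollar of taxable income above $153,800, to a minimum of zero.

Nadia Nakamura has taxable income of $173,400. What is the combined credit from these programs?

$8,315

Small Business Credit: 32% of the $13,100 excess over $160,300 is $4,192; credit = $7,925 − $4,192 = $3,733.
Heating Assistance Credit: $173,400 is at or below the $177,200 threshold, so the full $4,020 applies.
Property Tax Rebate: 3% of the $19,600 excess over $153,800 is $588; credit = $1,150 − $588 = $562.
Total: $3,733 + $4,020 + $562 = $8,315.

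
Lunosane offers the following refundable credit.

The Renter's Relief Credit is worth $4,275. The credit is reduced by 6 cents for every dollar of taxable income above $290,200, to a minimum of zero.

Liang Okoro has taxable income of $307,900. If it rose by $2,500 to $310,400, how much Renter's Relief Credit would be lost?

At $307,900 — 6% of the $17,700 excess over $290,200 is $1,062; credit = $4,275 − $1,062 = $3,213.
At $310,400 — 6% of the $20,200 excess over $290,200 is $1,212; credit = $4,275 − $1,212 = $3,063.
Lost: $3,213 − $3,063 = $150.

$150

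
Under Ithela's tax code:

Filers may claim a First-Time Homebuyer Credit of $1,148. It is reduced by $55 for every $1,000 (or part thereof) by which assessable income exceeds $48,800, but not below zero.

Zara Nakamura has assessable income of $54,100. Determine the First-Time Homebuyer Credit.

First-Time Homebuyer Credit: income exceeds $48,800 by $5,300, which is 6 full-or-partial $1,000 increments; reduction = 6 × $55 = $330, leaving $818.

$818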